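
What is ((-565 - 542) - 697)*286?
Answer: -515944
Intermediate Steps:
((-565 - 542) - 697)*286 = (-1107 - 697)*286 = -1804*286 = -515944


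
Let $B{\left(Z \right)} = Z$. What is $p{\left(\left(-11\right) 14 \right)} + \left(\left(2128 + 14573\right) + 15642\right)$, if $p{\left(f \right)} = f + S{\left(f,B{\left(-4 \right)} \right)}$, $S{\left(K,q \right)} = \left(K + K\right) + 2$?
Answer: $31883$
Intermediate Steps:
$S{\left(K,q \right)} = 2 + 2 K$ ($S{\left(K,q \right)} = 2 K + 2 = 2 + 2 K$)
$p{\left(f \right)} = 2 + 3 f$ ($p{\left(f \right)} = f + \left(2 + 2 f\right) = 2 + 3 f$)
$p{\left(\left(-11\right) 14 \right)} + \left(\left(2128 + 14573\right) + 15642\right) = \left(2 + 3 \left(\left(-11\right) 14\right)\right) + \left(\left(2128 + 14573\right) + 15642\right) = \left(2 + 3 \left(-154\right)\right) + \left(16701 + 15642\right) = \left(2 - 462\right) + 32343 = -460 + 32343 = 31883$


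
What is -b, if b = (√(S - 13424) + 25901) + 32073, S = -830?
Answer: -57974 - I*√14254 ≈ -57974.0 - 119.39*I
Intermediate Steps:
b = 57974 + I*√14254 (b = (√(-830 - 13424) + 25901) + 32073 = (√(-14254) + 25901) + 32073 = (I*√14254 + 25901) + 32073 = (25901 + I*√14254) + 32073 = 57974 + I*√14254 ≈ 57974.0 + 119.39*I)
-b = -(57974 + I*√14254) = -57974 - I*√14254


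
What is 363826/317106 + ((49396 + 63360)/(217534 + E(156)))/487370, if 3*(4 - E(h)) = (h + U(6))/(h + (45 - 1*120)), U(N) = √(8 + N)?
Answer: 8848000667089068184465699/7711794920478432657314025 + 978561*√14/48638593533256593425 ≈ 1.1473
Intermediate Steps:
E(h) = 4 - (h + √14)/(3*(-75 + h)) (E(h) = 4 - (h + √(8 + 6))/(3*(h + (45 - 1*120))) = 4 - (h + √14)/(3*(h + (45 - 120))) = 4 - (h + √14)/(3*(h - 75)) = 4 - (h + √14)/(3*(-75 + h)))
363826/317106 + ((49396 + 63360)/(217534 + E(156)))/487370 = 363826/317106 + ((49396 + 63360)/(217534 + (-900 - √14 + 11*156)/(3*(-75 + 156))))/487370 = 363826*(1/317106) + (112756/(217534 + (⅓)*(-900 - √14 + 1716)/81))*(1/487370) = 181913/158553 + (112756/(217534 + (⅓)*(1/81)*(816 - √14)))*(1/487370) = 181913/158553 + (112756/(217534 + (272/81 - √14/243)))*(1/487370) = 181913/158553 + (112756/(17620526/81 - √14/243))*(1/487370) = 181913/158553 + 56378/(243685*(17620526/81 - √14/243))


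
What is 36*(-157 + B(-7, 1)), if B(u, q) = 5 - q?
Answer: -5508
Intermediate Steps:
36*(-157 + B(-7, 1)) = 36*(-157 + (5 - 1*1)) = 36*(-157 + (5 - 1)) = 36*(-157 + 4) = 36*(-153) = -5508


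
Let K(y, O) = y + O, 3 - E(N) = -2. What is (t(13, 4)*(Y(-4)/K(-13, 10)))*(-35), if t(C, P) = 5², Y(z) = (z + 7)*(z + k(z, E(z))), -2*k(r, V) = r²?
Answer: -10500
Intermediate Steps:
E(N) = 5 (E(N) = 3 - 1*(-2) = 3 + 2 = 5)
k(r, V) = -r²/2
K(y, O) = O + y
Y(z) = (7 + z)*(z - z²/2) (Y(z) = (z + 7)*(z - z²/2) = (7 + z)*(z - z²/2))
t(C, P) = 25
(t(13, 4)*(Y(-4)/K(-13, 10)))*(-35) = (25*(((½)*(-4)*(14 - 1*(-4)² - 5*(-4)))/(10 - 13)))*(-35) = (25*(((½)*(-4)*(14 - 1*16 + 20))/(-3)))*(-35) = (25*(((½)*(-4)*(14 - 16 + 20))*(-⅓)))*(-35) = (25*(((½)*(-4)*18)*(-⅓)))*(-35) = (25*(-36*(-⅓)))*(-35) = (25*12)*(-35) = 300*(-35) = -10500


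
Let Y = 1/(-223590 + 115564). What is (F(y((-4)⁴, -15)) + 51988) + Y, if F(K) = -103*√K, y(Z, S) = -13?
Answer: 5616055687/108026 - 103*I*√13 ≈ 51988.0 - 371.37*I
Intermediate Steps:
Y = -1/108026 (Y = 1/(-108026) = -1/108026 ≈ -9.2570e-6)
(F(y((-4)⁴, -15)) + 51988) + Y = (-103*I*√13 + 51988) - 1/108026 = (51988 - 103*I*√13) - 1/108026 = 5616055687/108026 - 103*I*√13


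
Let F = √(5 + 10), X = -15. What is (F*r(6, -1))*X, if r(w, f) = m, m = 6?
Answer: -90*√15 ≈ -348.57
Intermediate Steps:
r(w, f) = 6
F = √15 ≈ 3.8730
(F*r(6, -1))*X = (√15*6)*(-15) = (6*√15)*(-15) = -90*√15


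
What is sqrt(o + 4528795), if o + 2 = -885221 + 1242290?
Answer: sqrt(4885862) ≈ 2210.4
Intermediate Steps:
o = 357067 (o = -2 + (-885221 + 1242290) = -2 + 357069 = 357067)
sqrt(o + 4528795) = sqrt(357067 + 4528795) = sqrt(4885862)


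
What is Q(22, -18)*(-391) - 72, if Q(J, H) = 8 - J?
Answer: 5402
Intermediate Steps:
Q(22, -18)*(-391) - 72 = (8 - 1*22)*(-391) - 72 = (8 - 22)*(-391) - 72 = -14*(-391) - 72 = 5474 - 72 = 5402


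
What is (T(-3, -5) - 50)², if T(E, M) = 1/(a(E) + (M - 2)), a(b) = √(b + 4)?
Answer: 90601/36 ≈ 2516.7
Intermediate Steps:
a(b) = √(4 + b)
T(E, M) = 1/(-2 + M + √(4 + E)) (T(E, M) = 1/(√(4 + E) + (M - 2)) = 1/(√(4 + E) + (-2 + M)) = 1/(-2 + M + √(4 + E)))
(T(-3, -5) - 50)² = (1/(-2 - 5 + √(4 - 3)) - 50)² = (1/(-2 - 5 + √1) - 50)² = (1/(-2 - 5 + 1) - 50)² = (1/(-6) - 50)² = (-⅙ - 50)² = (-301/6)² = 90601/36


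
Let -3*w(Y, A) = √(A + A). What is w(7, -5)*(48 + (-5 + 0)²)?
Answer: -73*I*√10/3 ≈ -76.949*I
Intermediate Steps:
w(Y, A) = -√2*√A/3 (w(Y, A) = -√(A + A)/3 = -√2*√A/3)
w(7, -5)*(48 + (-5 + 0)²) = (-√2*√(-5)/3)*(48 + (-5 + 0)²) = (-√2*I*√5/3)*(48 + (-5)²) = (-I*√10/3)*(48 + 25) = -I*√10/3*73 = -73*I*√10/3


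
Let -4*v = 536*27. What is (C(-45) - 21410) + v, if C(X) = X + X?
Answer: -25118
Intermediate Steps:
v = -3618 (v = -134*27 = -1/4*14472 = -3618)
C(X) = 2*X
(C(-45) - 21410) + v = (2*(-45) - 21410) - 3618 = (-90 - 21410) - 3618 = -21500 - 3618 = -25118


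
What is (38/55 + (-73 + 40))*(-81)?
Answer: 143937/55 ≈ 2617.0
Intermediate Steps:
(38/55 + (-73 + 40))*(-81) = (38*(1/55) - 33)*(-81) = (38/55 - 33)*(-81) = -1777/55*(-81) = 143937/55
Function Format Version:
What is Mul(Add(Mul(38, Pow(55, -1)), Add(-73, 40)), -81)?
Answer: Rational(143937, 55) ≈ 2617.0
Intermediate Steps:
Mul(Add(Mul(38, Pow(55, -1)), Add(-73, 40)), -81) = Mul(Add(Mul(38, Rational(1, 55)), -33), -81) = Mul(Add(Rational(38, 55), -33), -81) = Mul(Rational(-1777, 55), -81) = Rational(143937, 55)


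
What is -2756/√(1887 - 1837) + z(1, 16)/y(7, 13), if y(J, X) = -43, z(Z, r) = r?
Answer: -16/43 - 1378*√2/5 ≈ -390.13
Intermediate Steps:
-2756/√(1887 - 1837) + z(1, 16)/y(7, 13) = -2756/√(1887 - 1837) + 16/(-43) = -2756*√2/10 + 16*(-1/43) = -2756*√2/10 - 16/43 = -1378*√2/5 - 16/43 = -16/43 - 1378*√2/5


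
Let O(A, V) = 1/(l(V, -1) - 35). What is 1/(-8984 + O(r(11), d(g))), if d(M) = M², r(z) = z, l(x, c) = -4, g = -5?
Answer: -39/350377 ≈ -0.00011131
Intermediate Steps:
O(A, V) = -1/39 (O(A, V) = 1/(-4 - 35) = 1/(-39) = -1/39)
1/(-8984 + O(r(11), d(g))) = 1/(-8984 - 1/39) = 1/(-350377/39) = -39/350377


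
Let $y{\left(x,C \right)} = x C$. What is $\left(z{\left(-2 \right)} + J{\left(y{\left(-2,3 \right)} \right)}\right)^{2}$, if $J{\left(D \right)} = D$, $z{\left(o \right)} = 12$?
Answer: $36$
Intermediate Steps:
$y{\left(x,C \right)} = C x$
$\left(z{\left(-2 \right)} + J{\left(y{\left(-2,3 \right)} \right)}\right)^{2} = \left(12 + 3 \left(-2\right)\right)^{2} = \left(12 - 6\right)^{2} = 6^{2} = 36$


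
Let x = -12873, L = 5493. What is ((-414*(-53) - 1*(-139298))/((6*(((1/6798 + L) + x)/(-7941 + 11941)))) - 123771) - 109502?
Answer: -12433868569247/50169239 ≈ -2.4784e+5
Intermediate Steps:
((-414*(-53) - 1*(-139298))/((6*(((1/6798 + L) + x)/(-7941 + 11941)))) - 123771) - 109502 = ((-414*(-53) - 1*(-139298))/((6*(((1/6798 + 5493) - 12873)/(-7941 + 11941)))) - 123771) - 109502 = ((21942 + 139298)/((6*(((1/6798 + 5493) - 12873)/4000))) - 123771) - 109502 = (161240/((6*((37341415/6798 - 12873)*(1/4000)))) - 123771) - 109502 = (161240/((6*(-50169239/6798*1/4000))) - 123771) - 109502 = (161240/((6*(-50169239/27192000))) - 123771) - 109502 = (161240/(-50169239/4532000) - 123771) - 109502 = (161240*(-4532000/50169239) - 123771) - 109502 = (-730739680000/50169239 - 123771) - 109502 = -6940236560269/50169239 - 109502 = -12433868569247/50169239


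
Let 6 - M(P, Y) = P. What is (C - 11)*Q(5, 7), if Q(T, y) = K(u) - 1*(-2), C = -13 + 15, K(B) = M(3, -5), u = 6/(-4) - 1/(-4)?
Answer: -45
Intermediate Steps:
M(P, Y) = 6 - P
u = -5/4 (u = 6*(-1/4) - 1*(-1/4) = -3/2 + 1/4 = -5/4 ≈ -1.2500)
K(B) = 3 (K(B) = 6 - 1*3 = 6 - 3 = 3)
C = 2
Q(T, y) = 5 (Q(T, y) = 3 - 1*(-2) = 3 + 2 = 5)
(C - 11)*Q(5, 7) = (2 - 11)*5 = -9*5 = -45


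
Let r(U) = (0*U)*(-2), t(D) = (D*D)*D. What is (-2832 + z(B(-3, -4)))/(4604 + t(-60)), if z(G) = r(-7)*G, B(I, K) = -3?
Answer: 708/52849 ≈ 0.013397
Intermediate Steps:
t(D) = D³ (t(D) = D²*D = D³)
r(U) = 0 (r(U) = 0*(-2) = 0)
z(G) = 0 (z(G) = 0*G = 0)
(-2832 + z(B(-3, -4)))/(4604 + t(-60)) = (-2832 + 0)/(4604 + (-60)³) = -2832/(4604 - 216000) = -2832/(-211396) = -2832*(-1/211396) = 708/52849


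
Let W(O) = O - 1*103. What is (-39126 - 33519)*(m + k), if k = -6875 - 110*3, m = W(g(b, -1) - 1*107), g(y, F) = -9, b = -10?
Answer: 539316480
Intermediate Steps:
W(O) = -103 + O (W(O) = O - 103 = -103 + O)
m = -219 (m = -103 + (-9 - 1*107) = -103 + (-9 - 107) = -103 - 116 = -219)
k = -7205 (k = -6875 - 1*330 = -6875 - 330 = -7205)
(-39126 - 33519)*(m + k) = (-39126 - 33519)*(-219 - 7205) = -72645*(-7424) = 539316480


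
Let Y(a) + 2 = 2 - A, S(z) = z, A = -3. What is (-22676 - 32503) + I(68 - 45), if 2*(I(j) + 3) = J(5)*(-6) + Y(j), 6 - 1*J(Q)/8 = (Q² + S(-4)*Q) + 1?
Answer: -110361/2 ≈ -55181.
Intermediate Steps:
Y(a) = 3 (Y(a) = -2 + (2 - 1*(-3)) = -2 + (2 + 3) = -2 + 5 = 3)
J(Q) = 40 - 8*Q² + 32*Q (J(Q) = 48 - 8*((Q² - 4*Q) + 1) = 48 - 8*(1 + Q² - 4*Q) = 48 + (-8 - 8*Q² + 32*Q) = 40 - 8*Q² + 32*Q)
I(j) = -3/2 (I(j) = -3 + ((40 - 8*5² + 32*5)*(-6) + 3)/2 = -3 + ((40 - 8*25 + 160)*(-6) + 3)/2 = -3 + ((40 - 200 + 160)*(-6) + 3)/2 = -3 + (0*(-6) + 3)/2 = -3 + (0 + 3)/2 = -3 + (½)*3 = -3 + 3/2 = -3/2)
(-22676 - 32503) + I(68 - 45) = (-22676 - 32503) - 3/2 = -55179 - 3/2 = -110361/2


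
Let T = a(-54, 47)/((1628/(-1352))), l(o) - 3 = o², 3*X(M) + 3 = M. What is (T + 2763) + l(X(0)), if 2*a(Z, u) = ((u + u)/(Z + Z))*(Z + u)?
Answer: 60757525/21978 ≈ 2764.5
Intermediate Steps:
X(M) = -1 + M/3
a(Z, u) = u*(Z + u)/(2*Z) (a(Z, u) = (((u + u)/(Z + Z))*(Z + u))/2 = (((2*u)/((2*Z)))*(Z + u))/2 = (((2*u)*(1/(2*Z)))*(Z + u))/2 = ((u/Z)*(Z + u))/2 = (u*(Z + u)/Z)/2 = u*(Z + u)/(2*Z))
l(o) = 3 + o²
T = -55601/21978 (T = ((½)*47*(-54 + 47)/(-54))/((1628/(-1352))) = ((½)*47*(-1/54)*(-7))/((1628*(-1/1352))) = 329/(108*(-407/338)) = (329/108)*(-338/407) = -55601/21978 ≈ -2.5298)
(T + 2763) + l(X(0)) = (-55601/21978 + 2763) + (3 + (-1 + (⅓)*0)²) = 60669613/21978 + (3 + (-1 + 0)²) = 60669613/21978 + (3 + (-1)²) = 60669613/21978 + (3 + 1) = 60669613/21978 + 4 = 60757525/21978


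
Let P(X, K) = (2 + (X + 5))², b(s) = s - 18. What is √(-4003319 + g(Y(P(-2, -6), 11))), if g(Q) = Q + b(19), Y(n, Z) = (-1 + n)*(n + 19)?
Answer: I*√4002262 ≈ 2000.6*I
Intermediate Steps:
b(s) = -18 + s
P(X, K) = (7 + X)² (P(X, K) = (2 + (5 + X))² = (7 + X)²)
Y(n, Z) = (-1 + n)*(19 + n)
g(Q) = 1 + Q (g(Q) = Q + (-18 + 19) = Q + 1 = 1 + Q)
√(-4003319 + g(Y(P(-2, -6), 11))) = √(-4003319 + (1 + (-19 + ((7 - 2)²)² + 18*(7 - 2)²))) = √(-4003319 + (1 + (-19 + (5²)² + 18*5²))) = √(-4003319 + (1 + (-19 + 25² + 18*25))) = √(-4003319 + (1 + (-19 + 625 + 450))) = √(-4003319 + (1 + 1056)) = √(-4003319 + 1057) = √(-4002262) = I*√4002262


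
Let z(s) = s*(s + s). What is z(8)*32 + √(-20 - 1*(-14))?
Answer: 4096 + I*√6 ≈ 4096.0 + 2.4495*I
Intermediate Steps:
z(s) = 2*s² (z(s) = s*(2*s) = 2*s²)
z(8)*32 + √(-20 - 1*(-14)) = (2*8²)*32 + √(-20 - 1*(-14)) = (2*64)*32 + √(-20 + 14) = 128*32 + √(-6) = 4096 + I*√6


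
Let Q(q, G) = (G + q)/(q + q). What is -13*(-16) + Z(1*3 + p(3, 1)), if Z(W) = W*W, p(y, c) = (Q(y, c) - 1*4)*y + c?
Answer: 244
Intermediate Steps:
Q(q, G) = (G + q)/(2*q) (Q(q, G) = (G + q)/((2*q)) = (G + q)*(1/(2*q)) = (G + q)/(2*q))
p(y, c) = c + y*(-4 + (c + y)/(2*y)) (p(y, c) = ((c + y)/(2*y) - 1*4)*y + c = ((c + y)/(2*y) - 4)*y + c = (-4 + (c + y)/(2*y))*y + c = y*(-4 + (c + y)/(2*y)) + c = c + y*(-4 + (c + y)/(2*y)))
Z(W) = W**2
-13*(-16) + Z(1*3 + p(3, 1)) = -13*(-16) + (1*3 + (-7/2*3 + (3/2)*1))**2 = 208 + (3 + (-21/2 + 3/2))**2 = 208 + (3 - 9)**2 = 208 + (-6)**2 = 208 + 36 = 244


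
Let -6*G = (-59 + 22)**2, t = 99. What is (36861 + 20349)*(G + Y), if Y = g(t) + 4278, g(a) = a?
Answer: 237354755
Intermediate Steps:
G = -1369/6 (G = -(-59 + 22)**2/6 = -1/6*(-37)**2 = -1/6*1369 = -1369/6 ≈ -228.17)
Y = 4377 (Y = 99 + 4278 = 4377)
(36861 + 20349)*(G + Y) = (36861 + 20349)*(-1369/6 + 4377) = 57210*(24893/6) = 237354755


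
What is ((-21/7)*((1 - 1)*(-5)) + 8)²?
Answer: 64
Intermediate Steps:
((-21/7)*((1 - 1)*(-5)) + 8)² = ((-21*⅐)*(0*(-5)) + 8)² = (-3*0 + 8)² = (0 + 8)² = 8² = 64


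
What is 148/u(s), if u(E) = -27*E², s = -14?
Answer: -37/1323 ≈ -0.027967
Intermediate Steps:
148/u(s) = 148/((-27*(-14)²)) = 148/((-27*196)) = 148/(-5292) = 148*(-1/5292) = -37/1323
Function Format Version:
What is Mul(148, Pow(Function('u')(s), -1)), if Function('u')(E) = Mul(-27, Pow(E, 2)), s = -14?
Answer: Rational(-37, 1323) ≈ -0.027967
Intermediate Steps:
Mul(148, Pow(Function('u')(s), -1)) = Mul(148, Pow(Mul(-27, Pow(-14, 2)), -1)) = Mul(148, Pow(Mul(-27, 196), -1)) = Mul(148, Pow(-5292, -1)) = Mul(148, Rational(-1, 5292)) = Rational(-37, 1323)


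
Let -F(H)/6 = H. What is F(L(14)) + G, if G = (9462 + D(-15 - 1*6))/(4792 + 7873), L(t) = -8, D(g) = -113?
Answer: 617269/12665 ≈ 48.738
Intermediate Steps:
G = 9349/12665 (G = (9462 - 113)/(4792 + 7873) = 9349/12665 ≈ 0.73818)
F(H) = -6*H
F(L(14)) + G = -6*(-8) + 9349/12665 = 48 + 9349/12665 = 617269/12665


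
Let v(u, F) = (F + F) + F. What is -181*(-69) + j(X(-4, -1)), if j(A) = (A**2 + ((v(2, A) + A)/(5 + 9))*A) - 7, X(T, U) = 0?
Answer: 12482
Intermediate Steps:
v(u, F) = 3*F (v(u, F) = 2*F + F = 3*F)
j(A) = -7 + 9*A**2/7 (j(A) = (A**2 + ((3*A + A)/(5 + 9))*A) - 7 = (A**2 + ((4*A)/14)*A) - 7 = (A**2 + ((4*A)*(1/14))*A) - 7 = (A**2 + (2*A/7)*A) - 7 = (A**2 + 2*A**2/7) - 7 = 9*A**2/7 - 7 = -7 + 9*A**2/7)
-181*(-69) + j(X(-4, -1)) = -181*(-69) + (-7 + (9/7)*0**2) = 12489 + (-7 + (9/7)*0) = 12489 + (-7 + 0) = 12489 - 7 = 12482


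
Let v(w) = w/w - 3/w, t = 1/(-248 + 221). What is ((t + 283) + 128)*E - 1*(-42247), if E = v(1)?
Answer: 1118477/27 ≈ 41425.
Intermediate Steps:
t = -1/27 (t = 1/(-27) = -1/27 ≈ -0.037037)
v(w) = 1 - 3/w
E = -2 (E = (-3 + 1)/1 = 1*(-2) = -2)
((t + 283) + 128)*E - 1*(-42247) = ((-1/27 + 283) + 128)*(-2) - 1*(-42247) = (7640/27 + 128)*(-2) + 42247 = (11096/27)*(-2) + 42247 = -22192/27 + 42247 = 1118477/27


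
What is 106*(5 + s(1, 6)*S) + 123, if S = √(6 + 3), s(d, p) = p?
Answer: 2561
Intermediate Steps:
S = 3 (S = √9 = 3)
106*(5 + s(1, 6)*S) + 123 = 106*(5 + 6*3) + 123 = 106*(5 + 18) + 123 = 106*23 + 123 = 2438 + 123 = 2561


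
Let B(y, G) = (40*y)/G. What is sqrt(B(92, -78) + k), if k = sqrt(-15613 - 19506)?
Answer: sqrt(-71760 + 1521*I*sqrt(35119))/39 ≈ 8.546 + 10.964*I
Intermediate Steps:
B(y, G) = 40*y/G
k = I*sqrt(35119) (k = sqrt(-35119) = I*sqrt(35119) ≈ 187.4*I)
sqrt(B(92, -78) + k) = sqrt(40*92/(-78) + I*sqrt(35119)) = sqrt(40*92*(-1/78) + I*sqrt(35119)) = sqrt(-1840/39 + I*sqrt(35119))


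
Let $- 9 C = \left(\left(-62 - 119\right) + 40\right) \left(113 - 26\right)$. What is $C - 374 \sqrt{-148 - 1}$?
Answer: $1363 - 374 i \sqrt{149} \approx 1363.0 - 4565.3 i$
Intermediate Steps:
$C = 1363$ ($C = - \frac{\left(\left(-62 - 119\right) + 40\right) \left(113 - 26\right)}{9} = - \frac{\left(-181 + 40\right) 87}{9} = - \frac{\left(-141\right) 87}{9} = \left(- \frac{1}{9}\right) \left(-12267\right) = 1363$)
$C - 374 \sqrt{-148 - 1} = 1363 - 374 \sqrt{-148 - 1} = 1363 - 374 \sqrt{-149} = 1363 - 374 i \sqrt{149}$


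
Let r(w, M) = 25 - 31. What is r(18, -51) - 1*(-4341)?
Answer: 4335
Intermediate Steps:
r(w, M) = -6
r(18, -51) - 1*(-4341) = -6 - 1*(-4341) = -6 + 4341 = 4335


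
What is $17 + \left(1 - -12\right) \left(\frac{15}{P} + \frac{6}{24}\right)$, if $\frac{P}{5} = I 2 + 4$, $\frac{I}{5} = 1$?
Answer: $\frac{645}{28} \approx 23.036$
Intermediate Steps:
$I = 5$ ($I = 5 \cdot 1 = 5$)
$P = 70$ ($P = 5 \left(5 \cdot 2 + 4\right) = 5 \left(10 + 4\right) = 5 \cdot 14 = 70$)
$17 + \left(1 - -12\right) \left(\frac{15}{P} + \frac{6}{24}\right) = 17 + \left(1 - -12\right) \left(\frac{15}{70} + \frac{6}{24}\right) = 17 + \left(1 + 12\right) \left(15 \cdot \frac{1}{70} + 6 \cdot \frac{1}{24}\right) = 17 + 13 \left(\frac{3}{14} + \frac{1}{4}\right) = 17 + 13 \cdot \frac{13}{28} = 17 + \frac{169}{28} = \frac{645}{28}$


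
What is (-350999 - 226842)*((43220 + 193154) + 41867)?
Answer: -160779057681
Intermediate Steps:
(-350999 - 226842)*((43220 + 193154) + 41867) = -577841*(236374 + 41867) = -577841*278241 = -160779057681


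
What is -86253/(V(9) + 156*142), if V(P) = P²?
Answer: -28751/7411 ≈ -3.8795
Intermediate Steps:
-86253/(V(9) + 156*142) = -86253/(9² + 156*142) = -86253/(81 + 22152) = -86253/22233 = -86253*1/22233 = -28751/7411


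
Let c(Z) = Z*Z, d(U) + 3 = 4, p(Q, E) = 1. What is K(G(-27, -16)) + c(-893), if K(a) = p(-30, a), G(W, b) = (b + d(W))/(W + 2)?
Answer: 797450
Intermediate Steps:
d(U) = 1 (d(U) = -3 + 4 = 1)
G(W, b) = (1 + b)/(2 + W) (G(W, b) = (b + 1)/(W + 2) = (1 + b)/(2 + W))
K(a) = 1
c(Z) = Z**2
K(G(-27, -16)) + c(-893) = 1 + (-893)**2 = 1 + 797449 = 797450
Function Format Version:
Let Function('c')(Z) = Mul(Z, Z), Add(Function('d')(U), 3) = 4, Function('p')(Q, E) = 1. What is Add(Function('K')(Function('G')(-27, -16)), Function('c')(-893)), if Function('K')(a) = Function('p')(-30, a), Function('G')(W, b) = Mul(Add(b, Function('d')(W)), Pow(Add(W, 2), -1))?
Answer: 797450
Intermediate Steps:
Function('d')(U) = 1 (Function('d')(U) = Add(-3, 4) = 1)
Function('G')(W, b) = Mul(Pow(Add(2, W), -1), Add(1, b)) (Function('G')(W, b) = Mul(Add(b, 1), Pow(Add(W, 2), -1)) = Mul(Add(1, b), Pow(Add(2, W), -1)) = Mul(Pow(Add(2, W), -1), Add(1, b)))
Function('K')(a) = 1
Function('c')(Z) = Pow(Z, 2)
Add(Function('K')(Function('G')(-27, -16)), Function('c')(-893)) = Add(1, Pow(-893, 2)) = Add(1, 797449) = 797450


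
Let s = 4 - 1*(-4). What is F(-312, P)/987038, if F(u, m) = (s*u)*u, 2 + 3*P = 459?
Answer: 29952/37963 ≈ 0.78898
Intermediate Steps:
P = 457/3 (P = -2/3 + (1/3)*459 = -2/3 + 153 = 457/3 ≈ 152.33)
s = 8 (s = 4 + 4 = 8)
F(u, m) = 8*u**2 (F(u, m) = (8*u)*u = 8*u**2)
F(-312, P)/987038 = (8*(-312)**2)/987038 = (8*97344)*(1/987038) = 778752*(1/987038) = 29952/37963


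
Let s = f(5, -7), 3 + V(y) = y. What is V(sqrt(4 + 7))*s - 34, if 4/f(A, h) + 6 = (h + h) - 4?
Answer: -67/2 - sqrt(11)/6 ≈ -34.053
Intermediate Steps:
f(A, h) = 4/(-10 + 2*h) (f(A, h) = 4/(-6 + ((h + h) - 4)) = 4/(-6 + (2*h - 4)) = 4/(-6 + (-4 + 2*h)) = 4/(-10 + 2*h))
V(y) = -3 + y
s = -1/6 (s = 2/(-5 - 7) = 2/(-12) = 2*(-1/12) = -1/6 ≈ -0.16667)
V(sqrt(4 + 7))*s - 34 = (-3 + sqrt(4 + 7))*(-1/6) - 34 = (-3 + sqrt(11))*(-1/6) - 34 = (1/2 - sqrt(11)/6) - 34 = -67/2 - sqrt(11)/6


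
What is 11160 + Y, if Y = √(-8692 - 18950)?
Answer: 11160 + I*√27642 ≈ 11160.0 + 166.26*I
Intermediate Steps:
Y = I*√27642 (Y = √(-27642) = I*√27642 ≈ 166.26*I)
11160 + Y = 11160 + I*√27642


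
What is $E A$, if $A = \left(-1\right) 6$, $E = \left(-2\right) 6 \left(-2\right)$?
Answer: $-144$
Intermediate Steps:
$E = 24$ ($E = \left(-12\right) \left(-2\right) = 24$)
$A = -6$
$E A = 24 \left(-6\right) = -144$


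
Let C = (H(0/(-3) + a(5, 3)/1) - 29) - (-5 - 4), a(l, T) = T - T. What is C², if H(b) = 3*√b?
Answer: 400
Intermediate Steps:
a(l, T) = 0
C = -20 (C = (3*√(0/(-3) + 0/1) - 29) - (-5 - 4) = (3*√(0*(-⅓) + 0*1) - 29) - 1*(-9) = (3*√(0 + 0) - 29) + 9 = (3*√0 - 29) + 9 = (3*0 - 29) + 9 = (0 - 29) + 9 = -29 + 9 = -20)
C² = (-20)² = 400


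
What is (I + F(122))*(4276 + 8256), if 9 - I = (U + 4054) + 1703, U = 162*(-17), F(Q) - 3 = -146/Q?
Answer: -2287390768/61 ≈ -3.7498e+7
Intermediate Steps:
F(Q) = 3 - 146/Q
U = -2754
I = -2994 (I = 9 - ((-2754 + 4054) + 1703) = 9 - (1300 + 1703) = 9 - 1*3003 = 9 - 3003 = -2994)
(I + F(122))*(4276 + 8256) = (-2994 + (3 - 146/122))*(4276 + 8256) = (-2994 + (3 - 146*1/122))*12532 = (-2994 + (3 - 73/61))*12532 = (-2994 + 110/61)*12532 = -182524/61*12532 = -2287390768/61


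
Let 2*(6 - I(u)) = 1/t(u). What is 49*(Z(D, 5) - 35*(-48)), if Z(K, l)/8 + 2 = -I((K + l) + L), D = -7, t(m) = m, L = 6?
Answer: 79233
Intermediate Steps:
I(u) = 6 - 1/(2*u)
Z(K, l) = -64 + 4/(6 + K + l) (Z(K, l) = -16 + 8*(-(6 - 1/(2*((K + l) + 6)))) = -16 + 8*(-(6 - 1/(2*(6 + K + l)))) = -16 + 8*(-6 + 1/(2*(6 + K + l))) = -16 + (-48 + 4/(6 + K + l)) = -64 + 4/(6 + K + l))
49*(Z(D, 5) - 35*(-48)) = 49*(4*(-95 - 16*(-7) - 16*5)/(6 - 7 + 5) - 35*(-48)) = 49*(4*(-95 + 112 - 80)/4 + 1680) = 49*(4*(1/4)*(-63) + 1680) = 49*(-63 + 1680) = 49*1617 = 79233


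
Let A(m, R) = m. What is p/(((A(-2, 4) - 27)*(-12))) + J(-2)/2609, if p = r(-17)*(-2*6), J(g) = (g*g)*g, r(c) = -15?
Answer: 38903/75661 ≈ 0.51418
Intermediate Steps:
J(g) = g**3 (J(g) = g**2*g = g**3)
p = 180 (p = -(-30)*6 = -15*(-12) = 180)
p/(((A(-2, 4) - 27)*(-12))) + J(-2)/2609 = 180/(((-2 - 27)*(-12))) + (-2)**3/2609 = 180/((-29*(-12))) - 8*1/2609 = 180/348 - 8/2609 = 180*(1/348) - 8/2609 = 15/29 - 8/2609 = 38903/75661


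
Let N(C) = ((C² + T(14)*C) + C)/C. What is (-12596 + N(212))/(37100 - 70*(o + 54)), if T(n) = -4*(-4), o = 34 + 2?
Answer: -12367/30800 ≈ -0.40153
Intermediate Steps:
o = 36
T(n) = 16
N(C) = (C² + 17*C)/C (N(C) = ((C² + 16*C) + C)/C = (C² + 17*C)/C)
(-12596 + N(212))/(37100 - 70*(o + 54)) = (-12596 + (17 + 212))/(37100 - 70*(36 + 54)) = (-12596 + 229)/(37100 - 70*90) = -12367/(37100 - 6300) = -12367/30800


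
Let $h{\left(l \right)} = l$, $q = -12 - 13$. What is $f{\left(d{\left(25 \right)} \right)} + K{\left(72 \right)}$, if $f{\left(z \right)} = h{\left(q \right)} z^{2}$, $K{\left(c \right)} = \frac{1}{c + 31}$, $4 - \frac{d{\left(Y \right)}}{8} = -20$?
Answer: $- \frac{94924799}{103} \approx -9.216 \cdot 10^{5}$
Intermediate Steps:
$q = -25$
$d{\left(Y \right)} = 192$ ($d{\left(Y \right)} = 32 - -160 = 32 + 160 = 192$)
$K{\left(c \right)} = \frac{1}{31 + c}$
$f{\left(z \right)} = - 25 z^{2}$
$f{\left(d{\left(25 \right)} \right)} + K{\left(72 \right)} = - 25 \cdot 192^{2} + \frac{1}{31 + 72} = \left(-25\right) 36864 + \frac{1}{103} = -921600 + \frac{1}{103} = - \frac{94924799}{103}$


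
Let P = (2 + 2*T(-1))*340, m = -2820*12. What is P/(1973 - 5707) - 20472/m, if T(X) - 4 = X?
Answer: -325049/2632470 ≈ -0.12348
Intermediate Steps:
m = -33840
T(X) = 4 + X
P = 2720 (P = (2 + 2*(4 - 1))*340 = (2 + 2*3)*340 = (2 + 6)*340 = 8*340 = 2720)
P/(1973 - 5707) - 20472/m = 2720/(1973 - 5707) - 20472/(-33840) = 2720/(-3734) - 20472*(-1/33840) = 2720*(-1/3734) + 853/1410 = -1360/1867 + 853/1410 = -325049/2632470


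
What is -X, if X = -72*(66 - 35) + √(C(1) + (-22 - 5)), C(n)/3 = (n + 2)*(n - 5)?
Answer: 2232 - 3*I*√7 ≈ 2232.0 - 7.9373*I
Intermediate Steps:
C(n) = 3*(-5 + n)*(2 + n) (C(n) = 3*((n + 2)*(n - 5)) = 3*((2 + n)*(-5 + n)) = 3*((-5 + n)*(2 + n)) = 3*(-5 + n)*(2 + n))
X = -2232 + 3*I*√7 (X = -72*(66 - 35) + √((-30 - 9*1 + 3*1²) + (-22 - 5)) = -72*31 + √((-30 - 9 + 3*1) - 27) = -2232 + √((-30 - 9 + 3) - 27) = -2232 + √(-36 - 27) = -2232 + √(-63) = -2232 + 3*I*√7 ≈ -2232.0 + 7.9373*I)
-X = -(-2232 + 3*I*√7) = 2232 - 3*I*√7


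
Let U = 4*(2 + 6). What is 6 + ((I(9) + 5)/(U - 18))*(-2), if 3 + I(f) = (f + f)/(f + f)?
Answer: 39/7 ≈ 5.5714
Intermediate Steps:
U = 32 (U = 4*8 = 32)
I(f) = -2 (I(f) = -3 + (f + f)/(f + f) = -3 + (2*f)/((2*f)) = -3 + (2*f)*(1/(2*f)) = -3 + 1 = -2)
6 + ((I(9) + 5)/(U - 18))*(-2) = 6 + ((-2 + 5)/(32 - 18))*(-2) = 6 + (3/14)*(-2) = 6 - 3/7 = 39/7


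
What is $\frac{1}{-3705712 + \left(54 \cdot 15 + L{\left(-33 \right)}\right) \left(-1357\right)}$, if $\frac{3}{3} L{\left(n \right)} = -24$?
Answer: $- \frac{1}{4772314} \approx -2.0954 \cdot 10^{-7}$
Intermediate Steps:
$L{\left(n \right)} = -24$
$\frac{1}{-3705712 + \left(54 \cdot 15 + L{\left(-33 \right)}\right) \left(-1357\right)} = \frac{1}{-3705712 + \left(54 \cdot 15 - 24\right) \left(-1357\right)} = \frac{1}{-3705712 + \left(810 - 24\right) \left(-1357\right)} = \frac{1}{-3705712 + 786 \left(-1357\right)} = \frac{1}{-3705712 - 1066602} = \frac{1}{-4772314} = - \frac{1}{4772314}$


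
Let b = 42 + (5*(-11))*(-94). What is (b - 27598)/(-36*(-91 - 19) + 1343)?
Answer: -22386/5303 ≈ -4.2214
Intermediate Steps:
b = 5212 (b = 42 - 55*(-94) = 42 + 5170 = 5212)
(b - 27598)/(-36*(-91 - 19) + 1343) = (5212 - 27598)/(-36*(-91 - 19) + 1343) = -22386/(-36*(-110) + 1343) = -22386/(3960 + 1343) = -22386/5303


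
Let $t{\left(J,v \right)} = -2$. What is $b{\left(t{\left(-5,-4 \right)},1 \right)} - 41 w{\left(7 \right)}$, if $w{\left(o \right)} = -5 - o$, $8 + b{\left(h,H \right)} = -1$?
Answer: $483$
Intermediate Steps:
$b{\left(h,H \right)} = -9$ ($b{\left(h,H \right)} = -8 - 1 = -9$)
$b{\left(t{\left(-5,-4 \right)},1 \right)} - 41 w{\left(7 \right)} = -9 - 41 \left(-5 - 7\right) = -9 - -492 = -9 + 492 = 483$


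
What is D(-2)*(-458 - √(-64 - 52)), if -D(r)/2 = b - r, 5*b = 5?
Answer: 2748 + 12*I*√29 ≈ 2748.0 + 64.622*I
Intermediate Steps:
b = 1 (b = (⅕)*5 = 1)
D(r) = -2 + 2*r (D(r) = -2*(1 - r) = -2 + 2*r)
D(-2)*(-458 - √(-64 - 52)) = (-2 + 2*(-2))*(-458 - √(-64 - 52)) = (-2 - 4)*(-458 - √(-116)) = -6*(-458 - 2*I*√29) = 2748 + 12*I*√29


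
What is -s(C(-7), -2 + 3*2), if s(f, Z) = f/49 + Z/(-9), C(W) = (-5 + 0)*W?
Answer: -17/63 ≈ -0.26984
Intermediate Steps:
C(W) = -5*W
s(f, Z) = -Z/9 + f/49 (s(f, Z) = f*(1/49) + Z*(-1/9) = f/49 - Z/9 = -Z/9 + f/49)
-s(C(-7), -2 + 3*2) = -(-(-2 + 3*2)/9 + (-5*(-7))/49) = -(-(-2 + 6)/9 + (1/49)*35) = -(-1/9*4 + 5/7) = -(-4/9 + 5/7) = -1*17/63 = -17/63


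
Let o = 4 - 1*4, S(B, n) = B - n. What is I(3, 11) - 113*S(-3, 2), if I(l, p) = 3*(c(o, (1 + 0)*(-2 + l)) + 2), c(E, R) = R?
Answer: 574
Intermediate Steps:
o = 0 (o = 4 - 4 = 0)
I(l, p) = 3*l (I(l, p) = 3*((1 + 0)*(-2 + l) + 2) = 3*(1*(-2 + l) + 2) = 3*((-2 + l) + 2) = 3*l)
I(3, 11) - 113*S(-3, 2) = 3*3 - 113*(-3 - 1*2) = 9 - 113*(-3 - 2) = 9 - 113*(-5) = 9 + 565 = 574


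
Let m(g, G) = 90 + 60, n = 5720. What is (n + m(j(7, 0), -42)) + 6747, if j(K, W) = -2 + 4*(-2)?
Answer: 12617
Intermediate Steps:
j(K, W) = -10 (j(K, W) = -2 - 8 = -10)
m(g, G) = 150
(n + m(j(7, 0), -42)) + 6747 = (5720 + 150) + 6747 = 5870 + 6747 = 12617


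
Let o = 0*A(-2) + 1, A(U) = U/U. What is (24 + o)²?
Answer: 625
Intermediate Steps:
A(U) = 1
o = 1 (o = 0*1 + 1 = 0 + 1 = 1)
(24 + o)² = (24 + 1)² = 25² = 625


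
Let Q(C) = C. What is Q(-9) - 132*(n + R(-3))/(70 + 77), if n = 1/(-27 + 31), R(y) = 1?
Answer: -496/49 ≈ -10.122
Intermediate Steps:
n = ¼ (n = 1/4 = ¼ ≈ 0.25000)
Q(-9) - 132*(n + R(-3))/(70 + 77) = -9 - 132*(¼ + 1)/(70 + 77) = -9 - 165/147 = -9 - 132*5/588 = -9 - 55/49 = -496/49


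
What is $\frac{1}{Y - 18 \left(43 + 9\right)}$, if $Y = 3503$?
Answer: $\frac{1}{2567} \approx 0.00038956$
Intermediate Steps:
$\frac{1}{Y - 18 \left(43 + 9\right)} = \frac{1}{3503 - 18 \left(43 + 9\right)} = \frac{1}{3503 - 936} = \frac{1}{2567}$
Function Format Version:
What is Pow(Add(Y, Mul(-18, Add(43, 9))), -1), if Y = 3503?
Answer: Rational(1, 2567) ≈ 0.00038956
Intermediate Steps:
Pow(Add(Y, Mul(-18, Add(43, 9))), -1) = Pow(Add(3503, Mul(-18, Add(43, 9))), -1) = Pow(Add(3503, Mul(-18, 52)), -1) = Pow(Add(3503, -936), -1) = Pow(2567, -1) = Rational(1, 2567)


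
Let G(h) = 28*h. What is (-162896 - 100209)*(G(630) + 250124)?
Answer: -70450047220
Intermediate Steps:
(-162896 - 100209)*(G(630) + 250124) = (-162896 - 100209)*(28*630 + 250124) = -263105*(17640 + 250124) = -263105*267764 = -70450047220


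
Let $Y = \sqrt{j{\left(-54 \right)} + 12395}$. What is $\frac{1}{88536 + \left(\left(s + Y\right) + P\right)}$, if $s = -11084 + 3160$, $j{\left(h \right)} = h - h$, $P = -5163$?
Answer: $\frac{75449}{5692539206} - \frac{\sqrt{12395}}{5692539206} \approx 1.3234 \cdot 10^{-5}$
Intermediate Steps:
$j{\left(h \right)} = 0$
$s = -7924$
$Y = \sqrt{12395}$ ($Y = \sqrt{0 + 12395} = \sqrt{12395} \approx 111.33$)
$\frac{1}{88536 + \left(\left(s + Y\right) + P\right)} = \frac{1}{88536 - \left(13087 - \sqrt{12395}\right)} = \frac{1}{75449 + \sqrt{12395}}$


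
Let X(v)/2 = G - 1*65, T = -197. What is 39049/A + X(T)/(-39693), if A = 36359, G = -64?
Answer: 519784193/481065929 ≈ 1.0805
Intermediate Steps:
X(v) = -258 (X(v) = 2*(-64 - 1*65) = 2*(-64 - 65) = 2*(-129) = -258)
39049/A + X(T)/(-39693) = 39049/36359 - 258/(-39693) = 39049*(1/36359) - 258*(-1/39693) = 39049/36359 + 86/13231 = 519784193/481065929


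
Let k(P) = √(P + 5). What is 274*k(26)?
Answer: 274*√31 ≈ 1525.6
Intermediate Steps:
k(P) = √(5 + P)
274*k(26) = 274*√(5 + 26) = 274*√31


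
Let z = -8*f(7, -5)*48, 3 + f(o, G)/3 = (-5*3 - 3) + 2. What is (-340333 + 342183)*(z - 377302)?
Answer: -657515900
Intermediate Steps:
f(o, G) = -57 (f(o, G) = -9 + 3*((-5*3 - 3) + 2) = -9 + 3*((-15 - 3) + 2) = -9 + 3*(-18 + 2) = -9 + 3*(-16) = -9 - 48 = -57)
z = 21888 (z = -8*(-57)*48 = 456*48 = 21888)
(-340333 + 342183)*(z - 377302) = (-340333 + 342183)*(21888 - 377302) = 1850*(-355414) = -657515900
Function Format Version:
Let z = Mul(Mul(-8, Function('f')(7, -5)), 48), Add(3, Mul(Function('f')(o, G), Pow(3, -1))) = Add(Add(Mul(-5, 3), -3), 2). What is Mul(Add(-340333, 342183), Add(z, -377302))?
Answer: -657515900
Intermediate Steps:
Function('f')(o, G) = -57 (Function('f')(o, G) = Add(-9, Mul(3, Add(Add(Mul(-5, 3), -3), 2))) = Add(-9, Mul(3, Add(Add(-15, -3), 2))) = Add(-9, Mul(3, Add(-18, 2))) = Add(-9, Mul(3, -16)) = Add(-9, -48) = -57)
z = 21888 (z = Mul(Mul(-8, -57), 48) = Mul(456, 48) = 21888)
Mul(Add(-340333, 342183), Add(z, -377302)) = Mul(Add(-340333, 342183), Add(21888, -377302)) = Mul(1850, -355414) = -657515900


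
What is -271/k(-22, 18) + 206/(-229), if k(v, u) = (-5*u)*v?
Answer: -469939/453420 ≈ -1.0364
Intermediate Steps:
k(v, u) = -5*u*v
-271/k(-22, 18) + 206/(-229) = -271/((-5*18*(-22))) + 206/(-229) = -271/1980 + 206*(-1/229) = -271*1/1980 - 206/229 = -271/1980 - 206/229 = -469939/453420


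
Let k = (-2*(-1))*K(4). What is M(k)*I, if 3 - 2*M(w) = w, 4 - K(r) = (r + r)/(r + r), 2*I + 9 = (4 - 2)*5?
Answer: -¾ ≈ -0.75000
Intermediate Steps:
I = ½ (I = -9/2 + ((4 - 2)*5)/2 = -9/2 + (2*5)/2 = -9/2 + (½)*10 = -9/2 + 5 = ½ ≈ 0.50000)
K(r) = 3 (K(r) = 4 - (r + r)/(r + r) = 4 - 2*r/(2*r) = 4 - 2*r*1/(2*r) = 4 - 1*1 = 4 - 1 = 3)
k = 6 (k = -2*(-1)*3 = 2*3 = 6)
M(w) = 3/2 - w/2
M(k)*I = (3/2 - ½*6)*(½) = (3/2 - 3)*(½) = -3/2*½ = -¾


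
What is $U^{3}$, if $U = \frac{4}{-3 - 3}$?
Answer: $- \frac{8}{27} \approx -0.2963$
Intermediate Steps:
$U = - \frac{2}{3}$ ($U = \frac{4}{-6} = 4 \left(- \frac{1}{6}\right) = - \frac{2}{3} \approx -0.66667$)
$U^{3} = \left(- \frac{2}{3}\right)^{3} = - \frac{8}{27}$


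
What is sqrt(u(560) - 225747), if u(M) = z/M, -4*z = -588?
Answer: I*sqrt(90298695)/20 ≈ 475.13*I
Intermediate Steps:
z = 147 (z = -1/4*(-588) = 147)
u(M) = 147/M
sqrt(u(560) - 225747) = sqrt(147/560 - 225747) = sqrt(147*(1/560) - 225747) = sqrt(21/80 - 225747) = sqrt(-18059739/80) = I*sqrt(90298695)/20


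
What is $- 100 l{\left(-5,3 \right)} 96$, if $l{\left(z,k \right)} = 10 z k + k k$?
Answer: $1353600$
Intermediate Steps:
$l{\left(z,k \right)} = k^{2} + 10 k z$ ($l{\left(z,k \right)} = 10 k z + k^{2} = k^{2} + 10 k z$)
$- 100 l{\left(-5,3 \right)} 96 = - 100 \cdot 3 \left(3 + 10 \left(-5\right)\right) 96 = - 100 \cdot 3 \left(3 - 50\right) 96 = - 100 \cdot 3 \left(-47\right) 96 = \left(-100\right) \left(-141\right) 96 = 14100 \cdot 96 = 1353600$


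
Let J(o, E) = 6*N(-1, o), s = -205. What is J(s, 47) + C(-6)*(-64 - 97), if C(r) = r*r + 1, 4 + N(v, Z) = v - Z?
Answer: -4757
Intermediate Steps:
N(v, Z) = -4 + v - Z (N(v, Z) = -4 + (v - Z) = -4 + v - Z)
C(r) = 1 + r² (C(r) = r² + 1 = 1 + r²)
J(o, E) = -30 - 6*o (J(o, E) = 6*(-4 - 1 - o) = 6*(-5 - o) = -30 - 6*o)
J(s, 47) + C(-6)*(-64 - 97) = (-30 - 6*(-205)) + (1 + (-6)²)*(-64 - 97) = (-30 + 1230) + (1 + 36)*(-161) = 1200 + 37*(-161) = 1200 - 5957 = -4757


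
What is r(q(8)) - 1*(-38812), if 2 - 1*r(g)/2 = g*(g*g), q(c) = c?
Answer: 37792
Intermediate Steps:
r(g) = 4 - 2*g**3 (r(g) = 4 - 2*g*g*g = 4 - 2*g*g**2 = 4 - 2*g**3)
r(q(8)) - 1*(-38812) = (4 - 2*8**3) - 1*(-38812) = (4 - 2*512) + 38812 = (4 - 1024) + 38812 = -1020 + 38812 = 37792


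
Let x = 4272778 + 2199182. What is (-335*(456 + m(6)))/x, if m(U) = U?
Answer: -469/19612 ≈ -0.023914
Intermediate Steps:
x = 6471960
(-335*(456 + m(6)))/x = -335*(456 + 6)/6471960 = -335*462*(1/6471960) = -154770*1/6471960 = -469/19612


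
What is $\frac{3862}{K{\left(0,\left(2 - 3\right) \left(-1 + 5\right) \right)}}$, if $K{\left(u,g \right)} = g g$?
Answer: $\frac{1931}{8} \approx 241.38$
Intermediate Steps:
$K{\left(u,g \right)} = g^{2}$
$\frac{3862}{K{\left(0,\left(2 - 3\right) \left(-1 + 5\right) \right)}} = \frac{3862}{\left(\left(2 - 3\right) \left(-1 + 5\right)\right)^{2}} = \frac{3862}{\left(\left(-1\right) 4\right)^{2}} = \frac{3862}{\left(-4\right)^{2}} = \frac{3862}{16} = 3862 \cdot \frac{1}{16} = \frac{1931}{8}$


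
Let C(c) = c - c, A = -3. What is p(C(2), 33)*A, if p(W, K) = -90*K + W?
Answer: 8910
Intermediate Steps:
C(c) = 0
p(W, K) = W - 90*K
p(C(2), 33)*A = (0 - 90*33)*(-3) = (0 - 2970)*(-3) = -2970*(-3) = 8910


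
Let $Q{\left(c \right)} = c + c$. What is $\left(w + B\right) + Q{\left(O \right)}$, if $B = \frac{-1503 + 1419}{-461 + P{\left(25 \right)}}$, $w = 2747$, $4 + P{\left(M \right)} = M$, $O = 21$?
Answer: $\frac{306811}{110} \approx 2789.2$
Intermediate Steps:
$P{\left(M \right)} = -4 + M$
$Q{\left(c \right)} = 2 c$
$B = \frac{21}{110}$ ($B = \frac{-1503 + 1419}{-461 + \left(-4 + 25\right)} = - \frac{84}{-461 + 21} = - \frac{84}{-440} = \left(-84\right) \left(- \frac{1}{440}\right) = \frac{21}{110} \approx 0.19091$)
$\left(w + B\right) + Q{\left(O \right)} = \left(2747 + \frac{21}{110}\right) + 2 \cdot 21 = \frac{302191}{110} + 42 = \frac{306811}{110}$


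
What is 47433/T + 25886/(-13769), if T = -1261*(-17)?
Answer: 144605/434707 ≈ 0.33265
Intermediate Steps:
T = 21437
47433/T + 25886/(-13769) = 47433/21437 + 25886/(-13769) = 47433*(1/21437) + 25886*(-1/13769) = 489/221 - 3698/1967 = 144605/434707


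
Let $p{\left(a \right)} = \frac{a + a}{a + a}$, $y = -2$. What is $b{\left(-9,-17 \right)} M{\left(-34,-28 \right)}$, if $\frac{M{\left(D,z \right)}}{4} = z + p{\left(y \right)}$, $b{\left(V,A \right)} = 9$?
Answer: $-972$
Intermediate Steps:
$p{\left(a \right)} = 1$ ($p{\left(a \right)} = \frac{2 a}{2 a} = 2 a \frac{1}{2 a} = 1$)
$M{\left(D,z \right)} = 4 + 4 z$ ($M{\left(D,z \right)} = 4 \left(z + 1\right) = 4 \left(1 + z\right) = 4 + 4 z$)
$b{\left(-9,-17 \right)} M{\left(-34,-28 \right)} = 9 \left(4 + 4 \left(-28\right)\right) = 9 \left(4 - 112\right) = 9 \left(-108\right) = -972$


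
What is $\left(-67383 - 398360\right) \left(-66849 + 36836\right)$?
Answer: $13978344659$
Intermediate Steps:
$\left(-67383 - 398360\right) \left(-66849 + 36836\right) = \left(-465743\right) \left(-30013\right) = 13978344659$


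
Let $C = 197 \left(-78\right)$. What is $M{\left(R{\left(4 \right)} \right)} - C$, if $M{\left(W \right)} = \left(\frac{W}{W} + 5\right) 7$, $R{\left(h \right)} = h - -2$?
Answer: $15408$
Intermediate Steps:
$R{\left(h \right)} = 2 + h$ ($R{\left(h \right)} = h + 2 = 2 + h$)
$M{\left(W \right)} = 42$ ($M{\left(W \right)} = \left(1 + 5\right) 7 = 6 \cdot 7 = 42$)
$C = -15366$
$M{\left(R{\left(4 \right)} \right)} - C = 42 - -15366 = 42 + 15366 = 15408$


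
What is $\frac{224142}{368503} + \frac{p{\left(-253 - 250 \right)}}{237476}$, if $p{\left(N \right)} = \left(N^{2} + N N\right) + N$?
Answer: $\frac{239512139637}{87510618428} \approx 2.7369$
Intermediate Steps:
$p{\left(N \right)} = N + 2 N^{2}$ ($p{\left(N \right)} = \left(N^{2} + N^{2}\right) + N = 2 N^{2} + N = N + 2 N^{2}$)
$\frac{224142}{368503} + \frac{p{\left(-253 - 250 \right)}}{237476} = \frac{224142}{368503} + \frac{\left(-253 - 250\right) \left(1 + 2 \left(-253 - 250\right)\right)}{237476} = 224142 \cdot \frac{1}{368503} + - 503 \left(1 + 2 \left(-503\right)\right) \frac{1}{237476} = \frac{224142}{368503} + - 503 \left(1 - 1006\right) \frac{1}{237476} = \frac{224142}{368503} + \left(-503\right) \left(-1005\right) \frac{1}{237476} = \frac{224142}{368503} + 505515 \cdot \frac{1}{237476} = \frac{224142}{368503} + \frac{505515}{237476} = \frac{239512139637}{87510618428}$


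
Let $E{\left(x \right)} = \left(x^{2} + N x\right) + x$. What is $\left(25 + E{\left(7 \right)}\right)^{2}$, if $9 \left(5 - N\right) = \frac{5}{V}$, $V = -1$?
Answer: $\frac{1164241}{81} \approx 14373.0$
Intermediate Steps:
$N = \frac{50}{9}$ ($N = 5 - \frac{5 \frac{1}{-1}}{9} = 5 - \frac{5 \left(-1\right)}{9} = 5 - - \frac{5}{9} = 5 + \frac{5}{9} = \frac{50}{9} \approx 5.5556$)
$E{\left(x \right)} = x^{2} + \frac{59 x}{9}$ ($E{\left(x \right)} = \left(x^{2} + \frac{50 x}{9}\right) + x = x^{2} + \frac{59 x}{9}$)
$\left(25 + E{\left(7 \right)}\right)^{2} = \left(25 + \frac{1}{9} \cdot 7 \left(59 + 9 \cdot 7\right)\right)^{2} = \left(25 + \frac{1}{9} \cdot 7 \left(59 + 63\right)\right)^{2} = \left(25 + \frac{1}{9} \cdot 7 \cdot 122\right)^{2} = \left(25 + \frac{854}{9}\right)^{2} = \left(\frac{1079}{9}\right)^{2} = \frac{1164241}{81}$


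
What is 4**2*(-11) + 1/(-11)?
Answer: -1937/11 ≈ -176.09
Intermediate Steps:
4**2*(-11) + 1/(-11) = 16*(-11) - 1/11 = -176 - 1/11 = -1937/11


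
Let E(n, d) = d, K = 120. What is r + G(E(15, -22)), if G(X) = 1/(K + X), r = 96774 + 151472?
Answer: 24328109/98 ≈ 2.4825e+5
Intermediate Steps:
r = 248246
G(X) = 1/(120 + X)
r + G(E(15, -22)) = 248246 + 1/(120 - 22) = 248246 + 1/98 = 24328109/98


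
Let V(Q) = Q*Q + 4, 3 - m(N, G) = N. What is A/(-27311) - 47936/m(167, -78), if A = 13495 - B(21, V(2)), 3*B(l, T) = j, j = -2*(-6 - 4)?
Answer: 980226007/3359253 ≈ 291.80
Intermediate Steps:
m(N, G) = 3 - N
j = 20 (j = -2*(-10) = 20)
V(Q) = 4 + Q² (V(Q) = Q² + 4 = 4 + Q²)
B(l, T) = 20/3 (B(l, T) = (⅓)*20 = 20/3)
A = 40465/3 (A = 13495 - 1*20/3 = 13495 - 20/3 = 40465/3 ≈ 13488.)
A/(-27311) - 47936/m(167, -78) = (40465/3)/(-27311) - 47936/(3 - 1*167) = (40465/3)*(-1/27311) - 47936/(3 - 167) = -40465/81933 - 47936/(-164) = -40465/81933 - 47936*(-1/164) = -40465/81933 + 11984/41 = 980226007/3359253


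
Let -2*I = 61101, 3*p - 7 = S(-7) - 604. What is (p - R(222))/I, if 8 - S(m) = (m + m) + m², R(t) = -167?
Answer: 82/61101 ≈ 0.0013420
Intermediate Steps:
S(m) = 8 - m² - 2*m (S(m) = 8 - ((m + m) + m²) = 8 - (2*m + m²) = 8 - (m² + 2*m) = 8 + (-m² - 2*m) = 8 - m² - 2*m)
p = -208 (p = 7/3 + ((8 - 1*(-7)² - 2*(-7)) - 604)/3 = 7/3 + ((8 - 1*49 + 14) - 604)/3 = 7/3 + ((8 - 49 + 14) - 604)/3 = 7/3 + (-27 - 604)/3 = 7/3 + (⅓)*(-631) = 7/3 - 631/3 = -208)
I = -61101/2 (I = -½*61101 = -61101/2 ≈ -30551.)
(p - R(222))/I = (-208 - 1*(-167))/(-61101/2) = (-208 + 167)*(-2/61101) = -41*(-2/61101) = 82/61101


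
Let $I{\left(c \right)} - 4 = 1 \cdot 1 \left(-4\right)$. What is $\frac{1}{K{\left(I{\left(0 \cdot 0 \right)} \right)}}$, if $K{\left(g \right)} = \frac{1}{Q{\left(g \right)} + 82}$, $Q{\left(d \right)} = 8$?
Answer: $90$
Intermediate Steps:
$I{\left(c \right)} = 0$ ($I{\left(c \right)} = 4 + 1 \cdot 1 \left(-4\right) = 4 + 1 \left(-4\right) = 4 - 4 = 0$)
$K{\left(g \right)} = \frac{1}{90}$ ($K{\left(g \right)} = \frac{1}{8 + 82} = \frac{1}{90}$)
$\frac{1}{K{\left(I{\left(0 \cdot 0 \right)} \right)}} = \frac{1}{\frac{1}{90}} = 90$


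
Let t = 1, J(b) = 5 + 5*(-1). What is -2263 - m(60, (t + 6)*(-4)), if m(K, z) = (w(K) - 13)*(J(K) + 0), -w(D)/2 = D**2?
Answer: -2263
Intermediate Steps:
J(b) = 0 (J(b) = 5 - 5 = 0)
w(D) = -2*D**2
m(K, z) = 0 (m(K, z) = (-2*K**2 - 13)*(0 + 0) = (-13 - 2*K**2)*0 = 0)
-2263 - m(60, (t + 6)*(-4)) = -2263 - 1*0 = -2263 + 0 = -2263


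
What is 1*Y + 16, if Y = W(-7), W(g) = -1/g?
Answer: 113/7 ≈ 16.143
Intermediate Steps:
Y = 1/7 (Y = -1/(-7) = -1*(-1/7) = 1/7 ≈ 0.14286)
1*Y + 16 = 1*(1/7) + 16 = 1/7 + 16 = 113/7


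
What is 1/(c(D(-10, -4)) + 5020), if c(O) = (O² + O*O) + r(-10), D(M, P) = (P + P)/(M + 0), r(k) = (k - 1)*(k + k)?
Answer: 25/131032 ≈ 0.00019079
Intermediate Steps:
r(k) = 2*k*(-1 + k) (r(k) = (-1 + k)*(2*k) = 2*k*(-1 + k))
D(M, P) = 2*P/M (D(M, P) = (2*P)/M = 2*P/M)
c(O) = 220 + 2*O² (c(O) = (O² + O*O) + 2*(-10)*(-1 - 10) = (O² + O²) + 2*(-10)*(-11) = 2*O² + 220 = 220 + 2*O²)
1/(c(D(-10, -4)) + 5020) = 1/((220 + 2*(2*(-4)/(-10))²) + 5020) = 1/((220 + 2*(2*(-4)*(-⅒))²) + 5020) = 1/((220 + 2*(⅘)²) + 5020) = 1/((220 + 2*(16/25)) + 5020) = 1/((220 + 32/25) + 5020) = 1/(5532/25 + 5020) = 1/(131032/25) = 25/131032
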